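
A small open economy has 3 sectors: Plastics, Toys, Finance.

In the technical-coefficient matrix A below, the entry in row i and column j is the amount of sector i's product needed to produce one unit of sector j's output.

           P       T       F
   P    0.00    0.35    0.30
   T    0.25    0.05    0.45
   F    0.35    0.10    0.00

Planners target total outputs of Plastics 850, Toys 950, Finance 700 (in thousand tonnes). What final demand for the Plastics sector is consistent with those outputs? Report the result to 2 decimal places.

I − A =
  [   1.00    -0.35    -0.30]
  [  -0.25     0.95    -0.45]
  [  -0.35    -0.10     1.00]
d = (I − A) x:
  d_P = (+1.00)·850 + (-0.35)·950 + (-0.30)·700 = 307.50
  d_T = (-0.25)·850 + (+0.95)·950 + (-0.45)·700 = 375.00
  d_F = (-0.35)·850 + (-0.10)·950 + (+1.00)·700 = 307.50

d_P = 307.50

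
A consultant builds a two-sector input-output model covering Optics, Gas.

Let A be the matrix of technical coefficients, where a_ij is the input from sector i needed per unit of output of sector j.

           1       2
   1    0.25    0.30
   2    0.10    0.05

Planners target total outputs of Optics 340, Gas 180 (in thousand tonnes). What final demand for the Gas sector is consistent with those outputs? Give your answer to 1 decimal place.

I − A =
  [   0.75    -0.30]
  [  -0.10     0.95]
d = (I − A) x:
  d_1 = (+0.75)·340 + (-0.30)·180 = 201.0
  d_2 = (-0.10)·340 + (+0.95)·180 = 137.0

d_2 = 137.0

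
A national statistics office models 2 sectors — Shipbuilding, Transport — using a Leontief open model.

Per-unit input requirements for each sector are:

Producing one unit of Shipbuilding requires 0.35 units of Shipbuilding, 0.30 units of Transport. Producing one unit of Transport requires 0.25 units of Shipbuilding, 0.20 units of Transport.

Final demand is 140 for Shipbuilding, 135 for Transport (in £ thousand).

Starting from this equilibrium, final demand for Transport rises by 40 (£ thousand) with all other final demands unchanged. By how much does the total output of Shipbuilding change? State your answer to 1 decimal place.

I − A =
  [   0.65    -0.25]
  [  -0.30     0.80]
det(I−A) = (0.65)(0.80) − (-0.25)(-0.30) = 0.4450
adj(I−A) = [[0.80, 0.25], [0.30, 0.65]]
(I − A)⁻¹ = adj(I−A) / det(I−A) ≈
  [   1.7978     0.5618]
  [   0.6742     1.4607]
Δx = (I − A)⁻¹ Δd with Δd having +40 in the Transport component and 0 elsewhere.
So Δx_1 = L_12 · (+40), where L_12 = adj(I−A)_12 / det(I−A) = 0.25 / 0.4450.
Δx_1 = 0.25 × (+40) / 0.4450 = 10.00 / 0.4450 ≈ 22.5.

Δx_1 = 22.5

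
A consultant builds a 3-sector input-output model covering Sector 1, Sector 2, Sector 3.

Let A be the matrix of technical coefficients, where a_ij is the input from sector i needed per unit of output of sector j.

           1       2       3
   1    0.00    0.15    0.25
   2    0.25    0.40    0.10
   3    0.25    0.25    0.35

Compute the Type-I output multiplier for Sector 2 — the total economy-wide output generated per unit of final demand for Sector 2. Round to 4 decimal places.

m_2 = 3.6476

I − A =
  [   1.00    -0.15    -0.25]
  [  -0.25     0.60    -0.10]
  [  -0.25    -0.25     0.65]
Cofactors of I−A, C_ij = (−1)^(i+j)·(minor ij) (rows/columns in the sector order above):
  C_11 = (0.60)(0.65) − (-0.10)(-0.25) = 0.3650
  C_12 = −[(-0.25)(0.65) − (-0.10)(-0.25)] = 0.1875
  C_13 = (-0.25)(-0.25) − (0.60)(-0.25) = 0.2125
  C_21 = −[(-0.15)(0.65) − (-0.25)(-0.25)] = 0.1600
  C_22 = (1.00)(0.65) − (-0.25)(-0.25) = 0.5875
  C_23 = −[(1.00)(-0.25) − (-0.15)(-0.25)] = 0.2875
  C_31 = (-0.15)(-0.10) − (-0.25)(0.60) = 0.1650
  C_32 = −[(1.00)(-0.10) − (-0.25)(-0.25)] = 0.1625
  C_33 = (1.00)(0.60) − (-0.15)(-0.25) = 0.5625
det(I−A) = Σ_j (I−A)_1j·C_1j = (1.00)(0.3650) + (-0.15)(0.1875) + (-0.25)(0.2125) = 0.28375
adj(I−A) = Cᵀ =
  [ 0.3650   0.1600   0.1650]
  [ 0.1875   0.5875   0.1625]
  [ 0.2125   0.2875   0.5625]
(I − A)⁻¹ = adj(I−A) / det(I−A) ≈
  [   1.28634     0.56388     0.58150]
  [   0.66079     2.07048     0.57269]
  [   0.74890     1.01322     1.98238]
The output multiplier for sector j is the column-j sum of the Leontief inverse (I − A)⁻¹ = adj(I−A) / det(I−A).
Column 2 of adj(I−A): (0.1600, 0.5875, 0.2875); det(I−A) = 0.28375.
m_2 = (0.1600 + 0.5875 + 0.2875) / 0.28375 = 1.035 / 0.28375 ≈ 3.6476.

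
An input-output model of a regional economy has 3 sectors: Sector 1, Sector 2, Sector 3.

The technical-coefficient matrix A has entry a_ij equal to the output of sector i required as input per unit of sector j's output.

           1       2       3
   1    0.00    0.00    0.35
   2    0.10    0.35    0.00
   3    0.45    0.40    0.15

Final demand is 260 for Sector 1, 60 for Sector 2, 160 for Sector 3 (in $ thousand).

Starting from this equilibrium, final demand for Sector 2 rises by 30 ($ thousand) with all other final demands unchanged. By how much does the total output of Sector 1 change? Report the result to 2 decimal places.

I − A =
  [   1.00     0.00    -0.35]
  [  -0.10     0.65     0.00]
  [  -0.45    -0.40     0.85]
Cofactors of I−A, C_ij = (−1)^(i+j)·(minor ij) (rows/columns in the sector order above):
  C_11 = (0.65)(0.85) − (0.00)(-0.40) = 0.5525
  C_12 = −[(-0.10)(0.85) − (0.00)(-0.45)] = 0.0850
  C_13 = (-0.10)(-0.40) − (0.65)(-0.45) = 0.3325
  C_21 = −[(0.00)(0.85) − (-0.35)(-0.40)] = 0.1400
  C_22 = (1.00)(0.85) − (-0.35)(-0.45) = 0.6925
  C_23 = −[(1.00)(-0.40) − (0.00)(-0.45)] = 0.4000
  C_31 = (0.00)(0.00) − (-0.35)(0.65) = 0.2275
  C_32 = −[(1.00)(0.00) − (-0.35)(-0.10)] = 0.0350
  C_33 = (1.00)(0.65) − (0.00)(-0.10) = 0.6500
det(I−A) = Σ_j (I−A)_1j·C_1j = (1.00)(0.5525) + (0.00)(0.0850) + (-0.35)(0.3325) = 0.436125
adj(I−A) = Cᵀ =
  [ 0.5525   0.1400   0.2275]
  [ 0.0850   0.6925   0.0350]
  [ 0.3325   0.4000   0.6500]
(I − A)⁻¹ = adj(I−A) / det(I−A) ≈
  [   1.2668     0.3210     0.5216]
  [   0.1949     1.5878     0.0803]
  [   0.7624     0.9172     1.4904]
Δx = (I − A)⁻¹ Δd with Δd having +30 in the Sector 2 component and 0 elsewhere.
So Δx_1 = L_12 · (+30), where L_12 = adj(I−A)_12 / det(I−A) = 0.1400 / 0.436125.
Δx_1 = 0.1400 × (+30) / 0.436125 = 4.20 / 0.436125 ≈ 9.63.

Δx_1 = 9.63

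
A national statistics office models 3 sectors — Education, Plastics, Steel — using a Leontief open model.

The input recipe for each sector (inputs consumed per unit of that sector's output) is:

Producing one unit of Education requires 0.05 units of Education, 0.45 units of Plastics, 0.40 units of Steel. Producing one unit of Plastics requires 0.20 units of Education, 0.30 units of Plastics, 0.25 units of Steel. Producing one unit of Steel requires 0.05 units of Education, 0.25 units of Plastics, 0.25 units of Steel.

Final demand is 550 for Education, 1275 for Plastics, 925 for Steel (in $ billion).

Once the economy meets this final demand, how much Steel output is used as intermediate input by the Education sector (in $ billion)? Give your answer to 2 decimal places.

I − A =
  [   0.95    -0.20    -0.05]
  [  -0.45     0.70    -0.25]
  [  -0.40    -0.25     0.75]
Cofactors of I−A, C_ij = (−1)^(i+j)·(minor ij) (rows/columns in the sector order above):
  C_11 = (0.70)(0.75) − (-0.25)(-0.25) = 0.4625
  C_12 = −[(-0.45)(0.75) − (-0.25)(-0.40)] = 0.4375
  C_13 = (-0.45)(-0.25) − (0.70)(-0.40) = 0.3925
  C_21 = −[(-0.20)(0.75) − (-0.05)(-0.25)] = 0.1625
  C_22 = (0.95)(0.75) − (-0.05)(-0.40) = 0.6925
  C_23 = −[(0.95)(-0.25) − (-0.20)(-0.40)] = 0.3175
  C_31 = (-0.20)(-0.25) − (-0.05)(0.70) = 0.0850
  C_32 = −[(0.95)(-0.25) − (-0.05)(-0.45)] = 0.2600
  C_33 = (0.95)(0.70) − (-0.20)(-0.45) = 0.5750
det(I−A) = Σ_j (I−A)_1j·C_1j = (0.95)(0.4625) + (-0.20)(0.4375) + (-0.05)(0.3925) = 0.33225
adj(I−A) = Cᵀ =
  [ 0.4625   0.1625   0.0850]
  [ 0.4375   0.6925   0.2600]
  [ 0.3925   0.3175   0.5750]
(I − A)⁻¹ = adj(I−A) / det(I−A) ≈
  [   1.3920     0.4891     0.2558]
  [   1.3168     2.0843     0.7825]
  [   1.1813     0.9556     1.7306]
First solve x = (I − A)⁻¹ d = adj(I−A)·d / det(I−A); in particular x_1 = (0.4625·550 + 0.1625·1275 + 0.0850·925) / 0.33225 = 540.1875 / 0.33225 ≈ 1625.8465.
Intermediate flow from 3 to 1: z_31 = a_31 · x_1 = 0.40 × 540.1875 / 0.33225 = 216.075 / 0.33225 ≈ 650.34.

z_31 = 650.34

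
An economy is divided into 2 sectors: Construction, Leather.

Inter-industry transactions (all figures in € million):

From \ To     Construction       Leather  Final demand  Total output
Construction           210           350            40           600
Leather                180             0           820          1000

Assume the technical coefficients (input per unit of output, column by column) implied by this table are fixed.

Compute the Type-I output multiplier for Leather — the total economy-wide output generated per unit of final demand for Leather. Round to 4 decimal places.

Technical coefficients a_ij = z_ij / X_j:
  a_CC = 210/600 = 0.35, a_LC = 180/600 = 0.30
  a_CL = 350/1000 = 0.35, a_LL = 0/1000 = 0.00
I − A =
  [   0.65    -0.35]
  [  -0.30     1.00]
det(I−A) = (0.65)(1.00) − (-0.35)(-0.30) = 0.5450
adj(I−A) = [[1.00, 0.35], [0.30, 0.65]]
(I − A)⁻¹ = adj(I−A) / det(I−A) ≈
  [   1.83486     0.64220]
  [   0.55046     1.19266]
The output multiplier for sector j is the column-j sum of the Leontief inverse (I − A)⁻¹ = adj(I−A) / det(I−A).
Column L of adj(I−A): (0.35, 0.65); det(I−A) = 0.5450.
m_L = (0.35 + 0.65) / 0.5450 = 1.00 / 0.5450 ≈ 1.8349.

m_L = 1.8349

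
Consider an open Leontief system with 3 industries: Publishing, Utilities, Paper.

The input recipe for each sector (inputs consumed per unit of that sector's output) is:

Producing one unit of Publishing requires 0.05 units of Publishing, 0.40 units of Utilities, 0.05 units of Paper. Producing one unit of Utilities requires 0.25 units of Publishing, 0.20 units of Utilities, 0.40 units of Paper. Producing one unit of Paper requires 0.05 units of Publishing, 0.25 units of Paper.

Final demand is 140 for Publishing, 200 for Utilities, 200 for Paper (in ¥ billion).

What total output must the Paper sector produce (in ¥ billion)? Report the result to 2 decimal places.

I − A =
  [   0.95    -0.25    -0.05]
  [  -0.40     0.80     0.00]
  [  -0.05    -0.40     0.75]
Cofactors of I−A, C_ij = (−1)^(i+j)·(minor ij) (rows/columns in the sector order above):
  C_11 = (0.80)(0.75) − (0.00)(-0.40) = 0.6000
  C_12 = −[(-0.40)(0.75) − (0.00)(-0.05)] = 0.3000
  C_13 = (-0.40)(-0.40) − (0.80)(-0.05) = 0.2000
  C_21 = −[(-0.25)(0.75) − (-0.05)(-0.40)] = 0.2075
  C_22 = (0.95)(0.75) − (-0.05)(-0.05) = 0.7100
  C_23 = −[(0.95)(-0.40) − (-0.25)(-0.05)] = 0.3925
  C_31 = (-0.25)(0.00) − (-0.05)(0.80) = 0.0400
  C_32 = −[(0.95)(0.00) − (-0.05)(-0.40)] = 0.0200
  C_33 = (0.95)(0.80) − (-0.25)(-0.40) = 0.6600
det(I−A) = Σ_j (I−A)_1j·C_1j = (0.95)(0.6000) + (-0.25)(0.3000) + (-0.05)(0.2000) = 0.4850
adj(I−A) = Cᵀ =
  [ 0.6000   0.2075   0.0400]
  [ 0.3000   0.7100   0.0200]
  [ 0.2000   0.3925   0.6600]
(I − A)⁻¹ = adj(I−A) / det(I−A) ≈
  [   1.2371     0.4278     0.0825]
  [   0.6186     1.4639     0.0412]
  [   0.4124     0.8093     1.3608]
x = (I − A)⁻¹ d = adj(I−A)·d / det(I−A), with det(I−A) = 0.4850:
  x_1 = (0.6000·140 + 0.2075·200 + 0.0400·200) / 0.4850 = 133.50 / 0.4850 ≈ 275.26
  x_2 = (0.3000·140 + 0.7100·200 + 0.0200·200) / 0.4850 = 188.00 / 0.4850 ≈ 387.63
  x_3 = (0.2000·140 + 0.3925·200 + 0.6600·200) / 0.4850 = 238.50 / 0.4850 ≈ 491.75

x_3 = 491.75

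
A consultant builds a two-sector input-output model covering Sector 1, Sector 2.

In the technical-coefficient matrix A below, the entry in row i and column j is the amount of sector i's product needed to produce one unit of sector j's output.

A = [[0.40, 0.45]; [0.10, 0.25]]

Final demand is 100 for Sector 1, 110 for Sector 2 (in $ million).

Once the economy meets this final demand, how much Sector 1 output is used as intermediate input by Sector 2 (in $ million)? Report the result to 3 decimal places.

I − A =
  [   0.60    -0.45]
  [  -0.10     0.75]
det(I−A) = (0.60)(0.75) − (-0.45)(-0.10) = 0.4050
adj(I−A) = [[0.75, 0.45], [0.10, 0.60]]
(I − A)⁻¹ = adj(I−A) / det(I−A) ≈
  [   1.8519     1.1111]
  [   0.2469     1.4815]
First solve x = (I − A)⁻¹ d = adj(I−A)·d / det(I−A); in particular x_2 = (0.10·100 + 0.60·110) / 0.4050 = 76.00 / 0.4050 ≈ 187.65432.
Intermediate flow from 1 to 2: z_12 = a_12 · x_2 = 0.45 × 76.00 / 0.4050 = 34.20 / 0.4050 ≈ 84.444.

z_12 = 84.444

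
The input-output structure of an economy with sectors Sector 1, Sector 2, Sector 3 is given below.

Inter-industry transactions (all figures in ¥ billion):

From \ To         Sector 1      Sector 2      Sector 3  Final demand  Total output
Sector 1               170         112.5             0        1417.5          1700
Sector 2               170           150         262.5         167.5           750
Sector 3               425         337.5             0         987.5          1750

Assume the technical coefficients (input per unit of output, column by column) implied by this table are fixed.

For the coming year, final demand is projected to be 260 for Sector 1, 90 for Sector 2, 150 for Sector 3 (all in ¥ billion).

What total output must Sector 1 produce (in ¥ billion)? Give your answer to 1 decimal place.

Technical coefficients a_ij = z_ij / X_j:
  a_11 = 170/1700 = 0.10, a_21 = 170/1700 = 0.10, a_31 = 425/1700 = 0.25
  a_12 = 112.5/750 = 0.15, a_22 = 150/750 = 0.20, a_32 = 337.5/750 = 0.45
  a_13 = 0/1750 = 0.00, a_23 = 262.5/1750 = 0.15, a_33 = 0/1750 = 0.00
I − A =
  [   0.90    -0.15     0.00]
  [  -0.10     0.80    -0.15]
  [  -0.25    -0.45     1.00]
Cofactors of I−A, C_ij = (−1)^(i+j)·(minor ij) (rows/columns in the sector order above):
  C_11 = (0.80)(1.00) − (-0.15)(-0.45) = 0.7325
  C_12 = −[(-0.10)(1.00) − (-0.15)(-0.25)] = 0.1375
  C_13 = (-0.10)(-0.45) − (0.80)(-0.25) = 0.2450
  C_21 = −[(-0.15)(1.00) − (0.00)(-0.45)] = 0.1500
  C_22 = (0.90)(1.00) − (0.00)(-0.25) = 0.9000
  C_23 = −[(0.90)(-0.45) − (-0.15)(-0.25)] = 0.4425
  C_31 = (-0.15)(-0.15) − (0.00)(0.80) = 0.0225
  C_32 = −[(0.90)(-0.15) − (0.00)(-0.10)] = 0.1350
  C_33 = (0.90)(0.80) − (-0.15)(-0.10) = 0.7050
det(I−A) = Σ_j (I−A)_1j·C_1j = (0.90)(0.7325) + (-0.15)(0.1375) + (0.00)(0.2450) = 0.638625
adj(I−A) = Cᵀ =
  [ 0.7325   0.1500   0.0225]
  [ 0.1375   0.9000   0.1350]
  [ 0.2450   0.4425   0.7050]
(I − A)⁻¹ = adj(I−A) / det(I−A) ≈
  [   1.1470     0.2349     0.0352]
  [   0.2153     1.4093     0.2114]
  [   0.3836     0.6929     1.1039]
x = (I − A)⁻¹ d = adj(I−A)·d / det(I−A), with det(I−A) = 0.638625:
  x_1 = (0.7325·260 + 0.1500·90 + 0.0225·150) / 0.638625 = 207.325 / 0.638625 ≈ 324.6
  x_2 = (0.1375·260 + 0.9000·90 + 0.1350·150) / 0.638625 = 137.00 / 0.638625 ≈ 214.5
  x_3 = (0.2450·260 + 0.4425·90 + 0.7050·150) / 0.638625 = 209.275 / 0.638625 ≈ 327.7

x_1 = 324.6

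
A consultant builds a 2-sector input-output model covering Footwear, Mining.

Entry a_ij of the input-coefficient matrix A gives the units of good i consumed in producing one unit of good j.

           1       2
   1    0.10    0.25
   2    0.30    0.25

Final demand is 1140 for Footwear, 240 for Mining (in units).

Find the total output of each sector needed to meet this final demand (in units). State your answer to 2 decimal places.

I − A =
  [   0.90    -0.25]
  [  -0.30     0.75]
det(I−A) = (0.90)(0.75) − (-0.25)(-0.30) = 0.6000
adj(I−A) = [[0.75, 0.25], [0.30, 0.90]]
(I − A)⁻¹ = adj(I−A) / det(I−A) ≈
  [   1.2500     0.4167]
  [   0.5000     1.5000]
x = (I − A)⁻¹ d = adj(I−A)·d / det(I−A), with det(I−A) = 0.6000:
  x_1 = (0.75·1140 + 0.25·240) / 0.6000 = 915.00 / 0.6000 = 1525.00
  x_2 = (0.30·1140 + 0.90·240) / 0.6000 = 558.00 / 0.6000 = 930.00

x_1 = 1525.00, x_2 = 930.00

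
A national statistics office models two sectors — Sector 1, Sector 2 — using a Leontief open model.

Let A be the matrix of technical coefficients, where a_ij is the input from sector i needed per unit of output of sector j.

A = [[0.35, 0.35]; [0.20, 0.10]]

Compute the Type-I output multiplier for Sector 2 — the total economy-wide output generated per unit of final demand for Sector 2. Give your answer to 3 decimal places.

I − A =
  [   0.65    -0.35]
  [  -0.20     0.90]
det(I−A) = (0.65)(0.90) − (-0.35)(-0.20) = 0.5150
adj(I−A) = [[0.90, 0.35], [0.20, 0.65]]
(I − A)⁻¹ = adj(I−A) / det(I−A) ≈
  [   1.7476     0.6796]
  [   0.3883     1.2621]
The output multiplier for sector j is the column-j sum of the Leontief inverse (I − A)⁻¹ = adj(I−A) / det(I−A).
Column 2 of adj(I−A): (0.35, 0.65); det(I−A) = 0.5150.
m_2 = (0.35 + 0.65) / 0.5150 = 1.00 / 0.5150 ≈ 1.942.

m_2 = 1.942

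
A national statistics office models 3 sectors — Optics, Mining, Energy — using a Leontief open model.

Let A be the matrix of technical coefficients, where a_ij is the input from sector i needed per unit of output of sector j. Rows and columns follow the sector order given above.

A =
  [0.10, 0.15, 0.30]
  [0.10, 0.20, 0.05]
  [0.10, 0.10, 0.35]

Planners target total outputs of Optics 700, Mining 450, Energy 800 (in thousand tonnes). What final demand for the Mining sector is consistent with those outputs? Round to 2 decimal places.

I − A =
  [   0.90    -0.15    -0.30]
  [  -0.10     0.80    -0.05]
  [  -0.10    -0.10     0.65]
d = (I − A) x:
  d_1 = (+0.90)·700 + (-0.15)·450 + (-0.30)·800 = 322.50
  d_2 = (-0.10)·700 + (+0.80)·450 + (-0.05)·800 = 250.00
  d_3 = (-0.10)·700 + (-0.10)·450 + (+0.65)·800 = 405.00

d_2 = 250.00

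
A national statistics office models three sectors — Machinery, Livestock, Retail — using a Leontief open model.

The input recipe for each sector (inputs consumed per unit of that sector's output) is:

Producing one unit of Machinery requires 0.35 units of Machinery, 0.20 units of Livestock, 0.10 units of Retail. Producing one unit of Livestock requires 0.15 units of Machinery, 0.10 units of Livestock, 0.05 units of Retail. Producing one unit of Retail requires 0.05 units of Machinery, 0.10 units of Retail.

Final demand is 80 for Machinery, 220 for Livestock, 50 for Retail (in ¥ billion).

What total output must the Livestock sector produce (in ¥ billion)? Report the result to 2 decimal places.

x_2 = 288.17

I − A =
  [   0.65    -0.15    -0.05]
  [  -0.20     0.90     0.00]
  [  -0.10    -0.05     0.90]
Cofactors of I−A, C_ij = (−1)^(i+j)·(minor ij) (rows/columns in the sector order above):
  C_11 = (0.90)(0.90) − (0.00)(-0.05) = 0.8100
  C_12 = −[(-0.20)(0.90) − (0.00)(-0.10)] = 0.1800
  C_13 = (-0.20)(-0.05) − (0.90)(-0.10) = 0.1000
  C_21 = −[(-0.15)(0.90) − (-0.05)(-0.05)] = 0.1375
  C_22 = (0.65)(0.90) − (-0.05)(-0.10) = 0.5800
  C_23 = −[(0.65)(-0.05) − (-0.15)(-0.10)] = 0.0475
  C_31 = (-0.15)(0.00) − (-0.05)(0.90) = 0.0450
  C_32 = −[(0.65)(0.00) − (-0.05)(-0.20)] = 0.0100
  C_33 = (0.65)(0.90) − (-0.15)(-0.20) = 0.5550
det(I−A) = Σ_j (I−A)_1j·C_1j = (0.65)(0.8100) + (-0.15)(0.1800) + (-0.05)(0.1000) = 0.4945
adj(I−A) = Cᵀ =
  [ 0.8100   0.1375   0.0450]
  [ 0.1800   0.5800   0.0100]
  [ 0.1000   0.0475   0.5550]
(I − A)⁻¹ = adj(I−A) / det(I−A) ≈
  [   1.6380     0.2781     0.0910]
  [   0.3640     1.1729     0.0202]
  [   0.2022     0.0961     1.1223]
x = (I − A)⁻¹ d = adj(I−A)·d / det(I−A), with det(I−A) = 0.4945:
  x_1 = (0.8100·80 + 0.1375·220 + 0.0450·50) / 0.4945 = 97.30 / 0.4945 ≈ 196.76
  x_2 = (0.1800·80 + 0.5800·220 + 0.0100·50) / 0.4945 = 142.50 / 0.4945 ≈ 288.17
  x_3 = (0.1000·80 + 0.0475·220 + 0.5550·50) / 0.4945 = 46.20 / 0.4945 ≈ 93.43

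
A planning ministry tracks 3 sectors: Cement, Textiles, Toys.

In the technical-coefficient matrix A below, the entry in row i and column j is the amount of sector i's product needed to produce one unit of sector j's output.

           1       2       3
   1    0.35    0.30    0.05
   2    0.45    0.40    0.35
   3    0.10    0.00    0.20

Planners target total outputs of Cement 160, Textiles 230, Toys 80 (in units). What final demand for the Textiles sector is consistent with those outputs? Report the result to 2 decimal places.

d_2 = 38.00

I − A =
  [   0.65    -0.30    -0.05]
  [  -0.45     0.60    -0.35]
  [  -0.10     0.00     0.80]
d = (I − A) x:
  d_1 = (+0.65)·160 + (-0.30)·230 + (-0.05)·80 = 31.00
  d_2 = (-0.45)·160 + (+0.60)·230 + (-0.35)·80 = 38.00
  d_3 = (-0.10)·160 + (+0.00)·230 + (+0.80)·80 = 48.00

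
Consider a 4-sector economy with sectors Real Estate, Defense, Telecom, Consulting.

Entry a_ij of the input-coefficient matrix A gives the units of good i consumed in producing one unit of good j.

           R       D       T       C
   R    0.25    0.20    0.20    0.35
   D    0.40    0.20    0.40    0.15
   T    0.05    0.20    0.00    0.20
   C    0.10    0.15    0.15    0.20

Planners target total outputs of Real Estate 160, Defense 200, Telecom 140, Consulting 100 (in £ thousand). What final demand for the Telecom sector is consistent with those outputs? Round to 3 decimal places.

I − A =
  [   0.75    -0.20    -0.20    -0.35]
  [  -0.40     0.80    -0.40    -0.15]
  [  -0.05    -0.20     1.00    -0.20]
  [  -0.10    -0.15    -0.15     0.80]
d = (I − A) x:
  d_R = (+0.75)·160 + (-0.20)·200 + (-0.20)·140 + (-0.35)·100 = 17.000
  d_D = (-0.40)·160 + (+0.80)·200 + (-0.40)·140 + (-0.15)·100 = 25.000
  d_T = (-0.05)·160 + (-0.20)·200 + (+1.00)·140 + (-0.20)·100 = 72.000
  d_C = (-0.10)·160 + (-0.15)·200 + (-0.15)·140 + (+0.80)·100 = 13.000

d_T = 72.000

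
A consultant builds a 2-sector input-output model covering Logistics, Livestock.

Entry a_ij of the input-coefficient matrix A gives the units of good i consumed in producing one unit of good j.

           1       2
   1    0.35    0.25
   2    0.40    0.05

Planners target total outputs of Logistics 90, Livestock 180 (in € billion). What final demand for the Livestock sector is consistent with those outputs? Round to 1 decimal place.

I − A =
  [   0.65    -0.25]
  [  -0.40     0.95]
d = (I − A) x:
  d_1 = (+0.65)·90 + (-0.25)·180 = 13.5
  d_2 = (-0.40)·90 + (+0.95)·180 = 135.0

d_2 = 135.0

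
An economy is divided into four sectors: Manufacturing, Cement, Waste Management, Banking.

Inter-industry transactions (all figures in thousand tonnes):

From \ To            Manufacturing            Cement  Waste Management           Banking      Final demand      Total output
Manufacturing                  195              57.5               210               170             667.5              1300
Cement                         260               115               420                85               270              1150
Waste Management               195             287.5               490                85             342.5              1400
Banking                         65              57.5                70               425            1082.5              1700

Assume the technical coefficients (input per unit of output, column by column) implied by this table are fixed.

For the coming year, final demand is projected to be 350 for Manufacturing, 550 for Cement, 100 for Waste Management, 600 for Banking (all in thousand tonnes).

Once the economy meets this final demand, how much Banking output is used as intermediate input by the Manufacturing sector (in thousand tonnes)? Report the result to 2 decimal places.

z_41 = 36.85

Technical coefficients a_ij = z_ij / X_j:
  a_11 = 195/1300 = 0.15, a_21 = 260/1300 = 0.20, a_31 = 195/1300 = 0.15, a_41 = 65/1300 = 0.05
  a_12 = 57.5/1150 = 0.05, a_22 = 115/1150 = 0.10, a_32 = 287.5/1150 = 0.25, a_42 = 57.5/1150 = 0.05
  a_13 = 210/1400 = 0.15, a_23 = 420/1400 = 0.30, a_33 = 490/1400 = 0.35, a_43 = 70/1400 = 0.05
  a_14 = 170/1700 = 0.10, a_24 = 85/1700 = 0.05, a_34 = 85/1700 = 0.05, a_44 = 425/1700 = 0.25
I − A =
  [   0.85    -0.05    -0.15    -0.10]
  [  -0.20     0.90    -0.30    -0.05]
  [  -0.15    -0.25     0.65    -0.05]
  [  -0.05    -0.05    -0.05     0.75]
Compute the cofactors C_ij = (−1)^(i+j)·(3×3 minor ij) of I−A; the adjugate is their transpose:
adj(I−A) = Cᵀ =
  [ 0.37725   0.05725   0.11825   0.06200]
  [ 0.13350   0.39100   0.21575   0.05825]
  [ 0.14175   0.16675   0.55850   0.06725]
  [ 0.04350   0.04100   0.05950   0.39700]
det(I−A) = Σ_j (I−A)_1j·C_1j = (0.85)(0.37725) + (-0.05)(0.13350) + (-0.15)(0.14175) + (-0.10)(0.04350) = 0.288375
(I − A)⁻¹ = adj(I−A) / det(I−A) ≈
  [   1.3082     0.1985     0.4101     0.2150]
  [   0.4629     1.3559     0.7482     0.2020]
  [   0.4915     0.5782     1.9367     0.2332]
  [   0.1508     0.1422     0.2063     1.3767]
First solve x = (I − A)⁻¹ d = adj(I−A)·d / det(I−A); in particular x_1 = (0.37725·350 + 0.05725·550 + 0.11825·100 + 0.06200·600) / 0.288375 = 212.55 / 0.288375 ≈ 737.0611.
Intermediate flow from 4 to 1: z_41 = a_41 · x_1 = 0.05 × 212.55 / 0.288375 = 10.6275 / 0.288375 ≈ 36.85.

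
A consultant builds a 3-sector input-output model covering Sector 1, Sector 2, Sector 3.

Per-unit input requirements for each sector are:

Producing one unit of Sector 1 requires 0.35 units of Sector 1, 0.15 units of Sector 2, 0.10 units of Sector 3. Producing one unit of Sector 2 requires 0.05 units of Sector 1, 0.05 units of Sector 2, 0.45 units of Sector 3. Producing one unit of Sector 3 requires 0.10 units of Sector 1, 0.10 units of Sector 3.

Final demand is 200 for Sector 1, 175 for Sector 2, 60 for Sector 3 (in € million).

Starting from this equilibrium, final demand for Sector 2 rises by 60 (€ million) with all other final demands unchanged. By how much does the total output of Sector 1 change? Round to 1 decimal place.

Δx_1 = 10.1

I − A =
  [   0.65    -0.05    -0.10]
  [  -0.15     0.95     0.00]
  [  -0.10    -0.45     0.90]
Cofactors of I−A, C_ij = (−1)^(i+j)·(minor ij) (rows/columns in the sector order above):
  C_11 = (0.95)(0.90) − (0.00)(-0.45) = 0.8550
  C_12 = −[(-0.15)(0.90) − (0.00)(-0.10)] = 0.1350
  C_13 = (-0.15)(-0.45) − (0.95)(-0.10) = 0.1625
  C_21 = −[(-0.05)(0.90) − (-0.10)(-0.45)] = 0.0900
  C_22 = (0.65)(0.90) − (-0.10)(-0.10) = 0.5750
  C_23 = −[(0.65)(-0.45) − (-0.05)(-0.10)] = 0.2975
  C_31 = (-0.05)(0.00) − (-0.10)(0.95) = 0.0950
  C_32 = −[(0.65)(0.00) − (-0.10)(-0.15)] = 0.0150
  C_33 = (0.65)(0.95) − (-0.05)(-0.15) = 0.6100
det(I−A) = Σ_j (I−A)_1j·C_1j = (0.65)(0.8550) + (-0.05)(0.1350) + (-0.10)(0.1625) = 0.53275
adj(I−A) = Cᵀ =
  [ 0.8550   0.0900   0.0950]
  [ 0.1350   0.5750   0.0150]
  [ 0.1625   0.2975   0.6100]
(I − A)⁻¹ = adj(I−A) / det(I−A) ≈
  [   1.6049     0.1689     0.1783]
  [   0.2534     1.0793     0.0282]
  [   0.3050     0.5584     1.1450]
Δx = (I − A)⁻¹ Δd with Δd having +60 in the Sector 2 component and 0 elsewhere.
So Δx_1 = L_12 · (+60), where L_12 = adj(I−A)_12 / det(I−A) = 0.0900 / 0.53275.
Δx_1 = 0.0900 × (+60) / 0.53275 = 5.40 / 0.53275 ≈ 10.1.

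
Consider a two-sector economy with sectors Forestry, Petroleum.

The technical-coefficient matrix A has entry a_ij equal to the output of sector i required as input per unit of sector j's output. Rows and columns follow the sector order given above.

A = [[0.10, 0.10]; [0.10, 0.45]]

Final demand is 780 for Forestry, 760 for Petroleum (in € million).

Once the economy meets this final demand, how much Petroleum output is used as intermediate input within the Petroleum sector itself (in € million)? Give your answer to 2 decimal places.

z_PP = 707.01

I − A =
  [   0.90    -0.10]
  [  -0.10     0.55]
det(I−A) = (0.90)(0.55) − (-0.10)(-0.10) = 0.4850
adj(I−A) = [[0.55, 0.10], [0.10, 0.90]]
(I − A)⁻¹ = adj(I−A) / det(I−A) ≈
  [   1.1340     0.2062]
  [   0.2062     1.8557]
First solve x = (I − A)⁻¹ d = adj(I−A)·d / det(I−A); in particular x_P = (0.10·780 + 0.90·760) / 0.4850 = 762.00 / 0.4850 ≈ 1571.1340.
Intermediate flow from P to P: z_PP = a_PP · x_P = 0.45 × 762.00 / 0.4850 = 342.90 / 0.4850 ≈ 707.01.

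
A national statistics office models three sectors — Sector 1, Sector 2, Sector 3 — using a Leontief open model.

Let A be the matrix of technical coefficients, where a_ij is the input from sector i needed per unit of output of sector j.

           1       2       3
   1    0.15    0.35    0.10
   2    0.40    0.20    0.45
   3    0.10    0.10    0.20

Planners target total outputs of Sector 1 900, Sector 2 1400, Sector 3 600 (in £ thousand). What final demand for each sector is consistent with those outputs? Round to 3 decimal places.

I − A =
  [   0.85    -0.35    -0.10]
  [  -0.40     0.80    -0.45]
  [  -0.10    -0.10     0.80]
d = (I − A) x:
  d_1 = (+0.85)·900 + (-0.35)·1400 + (-0.10)·600 = 215.000
  d_2 = (-0.40)·900 + (+0.80)·1400 + (-0.45)·600 = 490.000
  d_3 = (-0.10)·900 + (-0.10)·1400 + (+0.80)·600 = 250.000

d_1 = 215.000, d_2 = 490.000, d_3 = 250.000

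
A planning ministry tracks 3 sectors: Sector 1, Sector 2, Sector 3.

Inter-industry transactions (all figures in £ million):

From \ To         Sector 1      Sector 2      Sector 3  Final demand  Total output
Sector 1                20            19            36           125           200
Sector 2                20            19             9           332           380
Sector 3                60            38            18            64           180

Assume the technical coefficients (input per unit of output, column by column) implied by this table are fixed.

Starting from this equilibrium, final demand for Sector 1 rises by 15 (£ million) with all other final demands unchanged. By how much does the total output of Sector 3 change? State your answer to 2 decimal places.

Technical coefficients a_ij = z_ij / X_j:
  a_11 = 20/200 = 0.10, a_21 = 20/200 = 0.10, a_31 = 60/200 = 0.30
  a_12 = 19/380 = 0.05, a_22 = 19/380 = 0.05, a_32 = 38/380 = 0.10
  a_13 = 36/180 = 0.20, a_23 = 9/180 = 0.05, a_33 = 18/180 = 0.10
I − A =
  [   0.90    -0.05    -0.20]
  [  -0.10     0.95    -0.05]
  [  -0.30    -0.10     0.90]
Cofactors of I−A, C_ij = (−1)^(i+j)·(minor ij) (rows/columns in the sector order above):
  C_11 = (0.95)(0.90) − (-0.05)(-0.10) = 0.8500
  C_12 = −[(-0.10)(0.90) − (-0.05)(-0.30)] = 0.1050
  C_13 = (-0.10)(-0.10) − (0.95)(-0.30) = 0.2950
  C_21 = −[(-0.05)(0.90) − (-0.20)(-0.10)] = 0.0650
  C_22 = (0.90)(0.90) − (-0.20)(-0.30) = 0.7500
  C_23 = −[(0.90)(-0.10) − (-0.05)(-0.30)] = 0.1050
  C_31 = (-0.05)(-0.05) − (-0.20)(0.95) = 0.1925
  C_32 = −[(0.90)(-0.05) − (-0.20)(-0.10)] = 0.0650
  C_33 = (0.90)(0.95) − (-0.05)(-0.10) = 0.8500
det(I−A) = Σ_j (I−A)_1j·C_1j = (0.90)(0.8500) + (-0.05)(0.1050) + (-0.20)(0.2950) = 0.70075
adj(I−A) = Cᵀ =
  [ 0.8500   0.0650   0.1925]
  [ 0.1050   0.7500   0.0650]
  [ 0.2950   0.1050   0.8500]
(I − A)⁻¹ = adj(I−A) / det(I−A) ≈
  [   1.2130     0.0928     0.2747]
  [   0.1498     1.0703     0.0928]
  [   0.4210     0.1498     1.2130]
Δx = (I − A)⁻¹ Δd with Δd having +15 in the Sector 1 component and 0 elsewhere.
So Δx_3 = L_31 · (+15), where L_31 = adj(I−A)_31 / det(I−A) = 0.2950 / 0.70075.
Δx_3 = 0.2950 × (+15) / 0.70075 = 4.425 / 0.70075 ≈ 6.31.

Δx_3 = 6.31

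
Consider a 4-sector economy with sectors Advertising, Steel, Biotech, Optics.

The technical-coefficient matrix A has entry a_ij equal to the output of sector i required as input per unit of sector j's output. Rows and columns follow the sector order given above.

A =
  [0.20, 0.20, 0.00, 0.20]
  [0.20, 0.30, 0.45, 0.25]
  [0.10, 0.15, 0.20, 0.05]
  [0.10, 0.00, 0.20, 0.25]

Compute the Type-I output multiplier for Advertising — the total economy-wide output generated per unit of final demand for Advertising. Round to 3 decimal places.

I − A =
  [   0.80    -0.20     0.00    -0.20]
  [  -0.20     0.70    -0.45    -0.25]
  [  -0.10    -0.15     0.80    -0.05]
  [  -0.10     0.00    -0.20     0.75]
Compute the cofactors C_ij = (−1)^(i+j)·(3×3 minor ij) of I−A; the adjugate is their transpose:
adj(I−A) = Cᵀ =
  [ 0.354875   0.124000   0.105500   0.143000]
  [ 0.179000   0.452000   0.309000   0.219000]
  [ 0.082250   0.103000   0.371000   0.081000]
  [ 0.069250   0.044000   0.113000   0.353000]
det(I−A) = Σ_j (I−A)_1j·C_1j = (0.80)(0.354875) + (-0.20)(0.179000) + (0.00)(0.082250) + (-0.20)(0.069250) = 0.23425
(I − A)⁻¹ = adj(I−A) / det(I−A) ≈
  [   1.5149     0.5293     0.4504     0.6105]
  [   0.7641     1.9296     1.3191     0.9349]
  [   0.3511     0.4397     1.5838     0.3458]
  [   0.2956     0.1878     0.4824     1.5069]
The output multiplier for sector j is the column-j sum of the Leontief inverse (I − A)⁻¹ = adj(I−A) / det(I−A).
Column 1 of adj(I−A): (0.354875, 0.179000, 0.082250, 0.069250); det(I−A) = 0.23425.
m_1 = (0.354875 + 0.179000 + 0.082250 + 0.069250) / 0.23425 = 0.685375 / 0.23425 ≈ 2.926.

m_1 = 2.926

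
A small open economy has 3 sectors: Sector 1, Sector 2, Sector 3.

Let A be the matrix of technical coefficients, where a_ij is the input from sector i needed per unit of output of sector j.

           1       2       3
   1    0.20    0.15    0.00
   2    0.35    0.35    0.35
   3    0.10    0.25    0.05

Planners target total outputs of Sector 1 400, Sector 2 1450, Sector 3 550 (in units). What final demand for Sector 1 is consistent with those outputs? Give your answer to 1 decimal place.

d_1 = 102.5

I − A =
  [   0.80    -0.15     0.00]
  [  -0.35     0.65    -0.35]
  [  -0.10    -0.25     0.95]
d = (I − A) x:
  d_1 = (+0.80)·400 + (-0.15)·1450 + (+0.00)·550 = 102.5
  d_2 = (-0.35)·400 + (+0.65)·1450 + (-0.35)·550 = 610.0
  d_3 = (-0.10)·400 + (-0.25)·1450 + (+0.95)·550 = 120.0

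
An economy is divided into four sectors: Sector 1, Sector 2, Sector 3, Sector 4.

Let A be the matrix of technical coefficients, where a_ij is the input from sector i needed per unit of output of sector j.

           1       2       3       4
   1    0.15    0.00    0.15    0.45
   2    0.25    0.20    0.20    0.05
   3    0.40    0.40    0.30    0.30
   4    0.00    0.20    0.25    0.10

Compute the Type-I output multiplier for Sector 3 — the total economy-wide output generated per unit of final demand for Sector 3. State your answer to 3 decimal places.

m_3 = 7.369

I − A =
  [   0.85     0.00    -0.15    -0.45]
  [  -0.25     0.80    -0.20    -0.05]
  [  -0.40    -0.40     0.70    -0.30]
  [   0.00    -0.20    -0.25     0.90]
Compute the cofactors C_ij = (−1)^(i+j)·(3×3 minor ij) of I−A; the adjugate is their transpose:
adj(I−A) = Cᵀ =
  [ 0.34800   0.17100   0.21450   0.25500]
  [ 0.21575   0.37275   0.22550   0.20375]
  [ 0.38900   0.39300   0.58100   0.41000]
  [ 0.15600   0.19200   0.21150   0.34500]
det(I−A) = Σ_j (I−A)_1j·C_1j = (0.85)(0.34800) + (0.00)(0.21575) + (-0.15)(0.38900) + (-0.45)(0.15600) = 0.16725
(I − A)⁻¹ = adj(I−A) / det(I−A) ≈
  [   2.0807     1.0224     1.2825     1.5247]
  [   1.2900     2.2287     1.3483     1.2182]
  [   2.3259     2.3498     3.4738     2.4514]
  [   0.9327     1.1480     1.2646     2.0628]
The output multiplier for sector j is the column-j sum of the Leontief inverse (I − A)⁻¹ = adj(I−A) / det(I−A).
Column 3 of adj(I−A): (0.21450, 0.22550, 0.58100, 0.21150); det(I−A) = 0.16725.
m_3 = (0.21450 + 0.22550 + 0.58100 + 0.21150) / 0.16725 = 1.2325 / 0.16725 ≈ 7.369.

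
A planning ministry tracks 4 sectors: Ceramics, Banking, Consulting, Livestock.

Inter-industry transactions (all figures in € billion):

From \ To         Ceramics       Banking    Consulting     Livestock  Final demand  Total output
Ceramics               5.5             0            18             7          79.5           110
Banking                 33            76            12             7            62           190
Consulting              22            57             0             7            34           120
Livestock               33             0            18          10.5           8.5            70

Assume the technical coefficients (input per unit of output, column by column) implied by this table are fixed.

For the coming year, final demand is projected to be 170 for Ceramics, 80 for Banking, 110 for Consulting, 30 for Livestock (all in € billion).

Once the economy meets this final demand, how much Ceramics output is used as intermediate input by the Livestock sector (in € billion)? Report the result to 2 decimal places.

z_14 = 16.80

Technical coefficients a_ij = z_ij / X_j:
  a_11 = 5.5/110 = 0.05, a_21 = 33/110 = 0.30, a_31 = 22/110 = 0.20, a_41 = 33/110 = 0.30
  a_12 = 0/190 = 0.00, a_22 = 76/190 = 0.40, a_32 = 57/190 = 0.30, a_42 = 0/190 = 0.00
  a_13 = 18/120 = 0.15, a_23 = 12/120 = 0.10, a_33 = 0/120 = 0.00, a_43 = 18/120 = 0.15
  a_14 = 7/70 = 0.10, a_24 = 7/70 = 0.10, a_34 = 7/70 = 0.10, a_44 = 10.5/70 = 0.15
I − A =
  [   0.95     0.00    -0.15    -0.10]
  [  -0.30     0.60    -0.10    -0.10]
  [  -0.20    -0.30     1.00    -0.10]
  [  -0.30     0.00    -0.15     0.85]
Compute the cofactors C_ij = (−1)^(i+j)·(3×3 minor ij) of I−A; the adjugate is their transpose:
adj(I−A) = Cᵀ =
  [ 0.47100   0.04275   0.08550   0.07050]
  [ 0.30350   0.73025   0.13925   0.13800]
  [ 0.20550   0.23325   0.46650   0.10650]
  [ 0.20250   0.05625   0.11250   0.51000]
det(I−A) = Σ_j (I−A)_1j·C_1j = (0.95)(0.47100) + (0.00)(0.30350) + (-0.15)(0.20550) + (-0.10)(0.20250) = 0.396375
(I − A)⁻¹ = adj(I−A) / det(I−A) ≈
  [   1.1883     0.1079     0.2157     0.1779]
  [   0.7657     1.8423     0.3513     0.3482]
  [   0.5184     0.5885     1.1769     0.2687]
  [   0.5109     0.1419     0.2838     1.2867]
First solve x = (I − A)⁻¹ d = adj(I−A)·d / det(I−A); in particular x_4 = (0.20250·170 + 0.05625·80 + 0.11250·110 + 0.51000·30) / 0.396375 = 66.60 / 0.396375 ≈ 168.0227.
Intermediate flow from 1 to 4: z_14 = a_14 · x_4 = 0.10 × 66.60 / 0.396375 = 6.66 / 0.396375 ≈ 16.80.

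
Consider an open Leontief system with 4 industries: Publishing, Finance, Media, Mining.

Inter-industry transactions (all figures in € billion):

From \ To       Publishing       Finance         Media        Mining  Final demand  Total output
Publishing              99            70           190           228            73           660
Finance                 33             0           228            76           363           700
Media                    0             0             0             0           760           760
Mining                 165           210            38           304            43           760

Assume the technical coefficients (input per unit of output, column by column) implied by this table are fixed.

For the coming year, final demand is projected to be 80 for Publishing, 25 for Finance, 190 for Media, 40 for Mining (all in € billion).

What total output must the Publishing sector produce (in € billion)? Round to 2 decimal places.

x_1 = 251.11

Technical coefficients a_ij = z_ij / X_j:
  a_11 = 99/660 = 0.15, a_21 = 33/660 = 0.05, a_31 = 0/660 = 0.00, a_41 = 165/660 = 0.25
  a_12 = 70/700 = 0.10, a_22 = 0/700 = 0.00, a_32 = 0/700 = 0.00, a_42 = 210/700 = 0.30
  a_13 = 190/760 = 0.25, a_23 = 228/760 = 0.30, a_33 = 0/760 = 0.00, a_43 = 38/760 = 0.05
  a_14 = 228/760 = 0.30, a_24 = 76/760 = 0.10, a_34 = 0/760 = 0.00, a_44 = 304/760 = 0.40
I − A =
  [   0.85    -0.10    -0.25    -0.30]
  [  -0.05     1.00    -0.30    -0.10]
  [   0.00     0.00     1.00     0.00]
  [  -0.25    -0.30    -0.05     0.60]
Compute the cofactors C_ij = (−1)^(i+j)·(3×3 minor ij) of I−A; the adjugate is their transpose:
adj(I−A) = Cᵀ =
  [ 0.57000   0.15000   0.20300   0.31000]
  [ 0.05500   0.43500   0.14925   0.10000]
  [ 0.00000   0.00000   0.39950   0.00000]
  [ 0.26500   0.28000   0.19250   0.84500]
det(I−A) = Σ_j (I−A)_1j·C_1j = (0.85)(0.57000) + (-0.10)(0.05500) + (-0.25)(0.00000) + (-0.30)(0.26500) = 0.3995
(I − A)⁻¹ = adj(I−A) / det(I−A) ≈
  [   1.4268     0.3755     0.5081     0.7760]
  [   0.1377     1.0889     0.3736     0.2503]
  [   0.0000     0.0000     1.0000     0.0000]
  [   0.6633     0.7009     0.4819     2.1151]
x = (I − A)⁻¹ d = adj(I−A)·d / det(I−A), with det(I−A) = 0.3995:
  x_1 = (0.57000·80 + 0.15000·25 + 0.20300·190 + 0.31000·40) / 0.3995 = 100.32 / 0.3995 ≈ 251.11
  x_2 = (0.05500·80 + 0.43500·25 + 0.14925·190 + 0.10000·40) / 0.3995 = 47.6325 / 0.3995 ≈ 119.23
  x_3 = (0.00000·80 + 0.00000·25 + 0.39950·190 + 0.00000·40) / 0.3995 = 75.905 / 0.3995 = 190.00
  x_4 = (0.26500·80 + 0.28000·25 + 0.19250·190 + 0.84500·40) / 0.3995 = 98.575 / 0.3995 ≈ 246.75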